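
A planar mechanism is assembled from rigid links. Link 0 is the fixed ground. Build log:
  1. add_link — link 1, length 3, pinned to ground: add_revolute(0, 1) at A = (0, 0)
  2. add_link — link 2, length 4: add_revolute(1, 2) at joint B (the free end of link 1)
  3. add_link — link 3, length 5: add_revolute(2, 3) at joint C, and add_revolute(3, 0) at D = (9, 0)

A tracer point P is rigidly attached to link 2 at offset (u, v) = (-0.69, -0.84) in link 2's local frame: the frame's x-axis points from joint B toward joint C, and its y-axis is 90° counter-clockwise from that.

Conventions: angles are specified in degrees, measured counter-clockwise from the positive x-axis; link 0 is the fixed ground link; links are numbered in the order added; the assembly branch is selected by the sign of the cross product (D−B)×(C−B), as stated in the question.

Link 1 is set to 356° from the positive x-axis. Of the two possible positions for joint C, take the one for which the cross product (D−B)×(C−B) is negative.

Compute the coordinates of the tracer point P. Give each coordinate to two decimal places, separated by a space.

A=(0,0), D=(9.00,0)
B = A + 3.00·(cos356°, sin356°) = (2.9927, -0.2093)
|BD| = 6.0110
circle(B,4.00) ∩ circle(D,5.00): a=2.2568, h=3.3025
  candidates: C₊=(5.1332,3.1698) cross=19.851; C₋=(5.3631,-3.4312) cross=-19.851
  branch - wants cross < 0 → take C=(5.3631,-3.4312) (cross=-19.851)
ex = (C−B)/|BC| = (0.5926,-0.8055); ey = (0.8055,0.5926)
P = B + -0.69·ex + -0.84·ey = (1.9072,-0.1513)

1.91 -0.15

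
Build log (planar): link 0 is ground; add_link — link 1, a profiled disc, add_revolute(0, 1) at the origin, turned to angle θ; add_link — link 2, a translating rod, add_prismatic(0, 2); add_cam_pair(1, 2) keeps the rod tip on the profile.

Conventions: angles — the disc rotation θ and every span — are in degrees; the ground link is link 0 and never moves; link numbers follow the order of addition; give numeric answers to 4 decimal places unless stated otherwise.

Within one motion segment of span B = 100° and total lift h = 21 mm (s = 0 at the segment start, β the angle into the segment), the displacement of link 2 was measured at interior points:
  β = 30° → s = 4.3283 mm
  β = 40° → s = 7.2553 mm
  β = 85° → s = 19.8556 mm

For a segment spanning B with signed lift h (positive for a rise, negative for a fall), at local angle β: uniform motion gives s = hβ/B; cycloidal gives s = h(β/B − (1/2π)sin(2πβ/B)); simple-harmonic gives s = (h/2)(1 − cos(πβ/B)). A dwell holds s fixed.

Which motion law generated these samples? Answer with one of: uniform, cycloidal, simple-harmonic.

candidates at β/B = r: uniform s = h·r (linear in β); cycloidal s = h·(r − sin(2πr)/(2π)); simple-harmonic s = (h/2)(1 − cos(πr))
β=30°: printed 4.3283 | uniform 6.3000, cycloidal 3.1213, simple-harmonic 4.3283
β=40°: printed 7.2553 | uniform 8.4000, cycloidal 6.4355, simple-harmonic 7.2553
β=85°: printed 19.8556 | uniform 17.8500, cycloidal 20.5539, simple-harmonic 19.8556
only one law matches every sample → simple-harmonic

simple-harmonic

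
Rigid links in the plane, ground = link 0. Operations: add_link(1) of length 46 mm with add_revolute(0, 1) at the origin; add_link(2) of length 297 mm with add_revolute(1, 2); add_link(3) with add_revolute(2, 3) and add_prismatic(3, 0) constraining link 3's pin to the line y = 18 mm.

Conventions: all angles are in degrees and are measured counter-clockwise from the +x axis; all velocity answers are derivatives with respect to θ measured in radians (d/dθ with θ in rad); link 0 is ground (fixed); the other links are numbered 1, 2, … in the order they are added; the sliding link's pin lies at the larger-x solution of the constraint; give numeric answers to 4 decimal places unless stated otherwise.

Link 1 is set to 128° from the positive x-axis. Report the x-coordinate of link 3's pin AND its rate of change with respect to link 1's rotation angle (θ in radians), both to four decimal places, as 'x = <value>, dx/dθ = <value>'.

geometry: r = 46 mm, L = 297 mm, e = 18 mm
crank pin P = (r cos θ, r sin θ) = (-28.320428, 36.248495)
h = r sin θ − e = 36.248495 − 18 = 18.248495
x = r cos θ + √(L² − h²) = -28.320428 + 296.438851 = 268.118423
dx/dθ = −r sin θ − h·r cos θ/√(L² − h²) (θ in radians; h = 18.248495) = -34.505116

x = 268.1184, dx/dθ = -34.5051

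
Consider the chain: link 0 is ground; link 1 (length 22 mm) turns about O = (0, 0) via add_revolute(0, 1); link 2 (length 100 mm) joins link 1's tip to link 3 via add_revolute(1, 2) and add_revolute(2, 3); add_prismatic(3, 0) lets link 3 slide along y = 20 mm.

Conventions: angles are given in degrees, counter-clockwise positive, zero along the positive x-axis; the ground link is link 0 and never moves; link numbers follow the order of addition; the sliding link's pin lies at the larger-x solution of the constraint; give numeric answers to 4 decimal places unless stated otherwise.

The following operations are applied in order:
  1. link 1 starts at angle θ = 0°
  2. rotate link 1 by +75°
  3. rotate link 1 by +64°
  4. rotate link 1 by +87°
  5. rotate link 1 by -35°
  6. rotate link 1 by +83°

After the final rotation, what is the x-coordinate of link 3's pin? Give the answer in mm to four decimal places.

geometry: r = 22 mm, L = 100 mm, e = 20 mm; θ starts at 0°
rotate link 1 by +75°: θ ← 0° +75° = 75°
rotate link 1 by +64°: θ ← 75° +64° = 139°
rotate link 1 by +87°: θ ← 139° +87° = 226°
rotate link 1 by -35°: θ ← 226° -35° = 191°
rotate link 1 by +83°: θ ← 191° +83° = 274°
crank pin P = (r cos θ, r sin θ) = (1.534642, -21.946409)
h = r sin θ − e = -21.946409 − 20 = -41.946409
x = r cos θ + √(L² − h²) = 1.534642 + 90.777193 = 92.311835

92.3118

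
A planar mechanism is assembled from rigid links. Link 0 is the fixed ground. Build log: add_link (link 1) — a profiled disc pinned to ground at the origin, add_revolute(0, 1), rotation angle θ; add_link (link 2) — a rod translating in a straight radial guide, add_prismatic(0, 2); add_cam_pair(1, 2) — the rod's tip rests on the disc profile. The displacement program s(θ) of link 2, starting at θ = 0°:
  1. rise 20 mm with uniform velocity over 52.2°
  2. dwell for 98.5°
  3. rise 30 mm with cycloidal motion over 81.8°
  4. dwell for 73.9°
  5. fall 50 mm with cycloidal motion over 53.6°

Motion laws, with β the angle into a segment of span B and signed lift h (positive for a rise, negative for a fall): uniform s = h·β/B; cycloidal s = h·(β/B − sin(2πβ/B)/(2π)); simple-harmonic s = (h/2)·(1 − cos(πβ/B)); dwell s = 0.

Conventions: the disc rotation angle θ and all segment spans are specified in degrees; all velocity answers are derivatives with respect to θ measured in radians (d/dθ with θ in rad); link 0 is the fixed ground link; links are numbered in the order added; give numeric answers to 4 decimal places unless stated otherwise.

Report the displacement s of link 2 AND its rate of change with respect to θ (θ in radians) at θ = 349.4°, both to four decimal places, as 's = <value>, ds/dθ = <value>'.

seg 1 [0°–52.2°] uniform, h=20: full span → s += 20 → s = 20.0000
seg 2 [52.2°–150.7°] dwell: s stays 20.0000
seg 3 [150.7°–232.5°] cycloidal, h=30: full span → s += 30 → s = 50.0000
seg 4 [232.5°–306.4°] dwell: s stays 50.0000
seg 5 [306.4°–360°] cycloidal, h=-50: θ=349.4° here. β=43, B=53.6. -50·(0.8022 − sin(2π·0.8022)/(2π)) = -47.6449 → s = 2.3551
velocity in seg [306.4°–360°] (cycloidal), θ in radians: β = 43° = 0.7505 rad, B = 53.6° = 0.9355 rad; ds/dθ = (h/B)(1 − cos(2πβ/B)) = ((-50)/0.9355)(1 − cos(2π·0.8022)) = -36.217970 mm/rad

s = 2.3551, ds/dθ = -36.2180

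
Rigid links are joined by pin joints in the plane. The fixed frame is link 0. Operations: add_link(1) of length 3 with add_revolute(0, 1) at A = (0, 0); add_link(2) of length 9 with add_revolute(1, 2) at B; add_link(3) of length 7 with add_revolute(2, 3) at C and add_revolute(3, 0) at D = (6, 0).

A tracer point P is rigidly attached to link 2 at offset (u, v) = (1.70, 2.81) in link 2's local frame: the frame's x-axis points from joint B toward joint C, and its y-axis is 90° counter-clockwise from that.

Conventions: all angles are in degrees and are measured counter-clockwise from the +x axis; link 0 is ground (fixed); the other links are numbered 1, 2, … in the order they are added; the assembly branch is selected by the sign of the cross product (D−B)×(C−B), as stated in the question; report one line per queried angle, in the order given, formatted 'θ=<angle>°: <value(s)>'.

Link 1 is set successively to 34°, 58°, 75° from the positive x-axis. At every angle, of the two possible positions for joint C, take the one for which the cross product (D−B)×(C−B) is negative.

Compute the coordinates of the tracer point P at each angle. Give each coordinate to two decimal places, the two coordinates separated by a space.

A=(0,0), D=(6.00,0)
θ=34°: B = A + 3.00·(cos34°, sin34°) = (2.4871, 1.6776)
θ=34°: |BD| = 3.8929
θ=34°: circle(B,9.00) ∩ circle(D,7.00): a=6.0565, h=6.6572
θ=34°:   candidates: C₊=(10.8212,5.0750) cross=25.916; C₋=(5.0836,-6.9398) cross=-25.916
θ=34°:   branch - wants cross < 0 → take C=(5.0836,-6.9398) (cross=-25.916)
θ=34°: ex = (C−B)/|BC| = (0.2885,-0.9575); ey = (0.9575,0.2885)
θ=34°: P = B + 1.70·ex + 2.81·ey = (5.6681,0.8605)
θ=58°: B = A + 3.00·(cos58°, sin58°) = (1.5898, 2.5441)
θ=58°: |BD| = 5.0915
θ=58°: circle(B,9.00) ∩ circle(D,7.00): a=5.6882, h=6.9745
θ=58°:   candidates: C₊=(10.0020,5.7431) cross=35.510; C₋=(3.0319,-6.3396) cross=-35.510
θ=58°:   branch - wants cross < 0 → take C=(3.0319,-6.3396) (cross=-35.510)
θ=58°: ex = (C−B)/|BC| = (0.1602,-0.9871); ey = (0.9871,0.1602)
θ=58°: P = B + 1.70·ex + 2.81·ey = (4.6358,1.3164)
θ=75°: B = A + 3.00·(cos75°, sin75°) = (0.7765, 2.8978)
θ=75°: |BD| = 5.9735
θ=75°: circle(B,9.00) ∩ circle(D,7.00): a=5.6652, h=6.9932
θ=75°:   candidates: C₊=(9.1229,6.2648) cross=41.774; C₋=(2.3380,-5.9657) cross=-41.774
θ=75°:   branch - wants cross < 0 → take C=(2.3380,-5.9657) (cross=-41.774)
θ=75°: ex = (C−B)/|BC| = (0.1735,-0.9848); ey = (0.9848,0.1735)
θ=75°: P = B + 1.70·ex + 2.81·ey = (3.8388,1.7111)

θ=34°: 5.67 0.86
θ=58°: 4.64 1.32
θ=75°: 3.84 1.71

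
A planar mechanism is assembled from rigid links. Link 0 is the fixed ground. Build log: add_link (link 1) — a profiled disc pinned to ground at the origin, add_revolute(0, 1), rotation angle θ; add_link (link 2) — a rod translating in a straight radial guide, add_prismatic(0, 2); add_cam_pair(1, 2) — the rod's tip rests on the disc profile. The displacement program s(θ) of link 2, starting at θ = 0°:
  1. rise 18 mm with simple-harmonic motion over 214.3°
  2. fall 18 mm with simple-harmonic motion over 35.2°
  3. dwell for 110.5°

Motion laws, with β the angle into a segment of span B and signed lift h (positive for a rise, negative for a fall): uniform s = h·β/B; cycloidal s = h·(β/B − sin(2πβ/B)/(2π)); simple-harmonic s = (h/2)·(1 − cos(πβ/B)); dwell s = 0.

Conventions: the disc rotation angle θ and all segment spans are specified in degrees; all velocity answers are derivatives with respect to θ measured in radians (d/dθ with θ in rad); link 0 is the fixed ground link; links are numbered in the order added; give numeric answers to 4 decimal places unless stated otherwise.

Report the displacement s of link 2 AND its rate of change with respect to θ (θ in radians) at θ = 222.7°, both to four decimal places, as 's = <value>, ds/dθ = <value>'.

seg 1 [0°–214.3°] simple-harmonic, h=18: full span → s += 18 → s = 18.0000
seg 2 [214.3°–249.5°] simple-harmonic, h=-18: θ=222.7° here. β=8.4, B=35.2. -18/2·(1 − cos(π·0.2386)) = -2.4129 → s = 15.5871
velocity in seg [214.3°–249.5°] (simple-harmonic), θ in radians: β = 8.4° = 0.1466 rad, B = 35.2° = 0.6144 rad; ds/dθ = (πh/(2B)) sin(πβ/B) = (π·(-18)/(2·0.6144)) sin(π·0.2386) = -31.360712 mm/rad

s = 15.5871, ds/dθ = -31.3607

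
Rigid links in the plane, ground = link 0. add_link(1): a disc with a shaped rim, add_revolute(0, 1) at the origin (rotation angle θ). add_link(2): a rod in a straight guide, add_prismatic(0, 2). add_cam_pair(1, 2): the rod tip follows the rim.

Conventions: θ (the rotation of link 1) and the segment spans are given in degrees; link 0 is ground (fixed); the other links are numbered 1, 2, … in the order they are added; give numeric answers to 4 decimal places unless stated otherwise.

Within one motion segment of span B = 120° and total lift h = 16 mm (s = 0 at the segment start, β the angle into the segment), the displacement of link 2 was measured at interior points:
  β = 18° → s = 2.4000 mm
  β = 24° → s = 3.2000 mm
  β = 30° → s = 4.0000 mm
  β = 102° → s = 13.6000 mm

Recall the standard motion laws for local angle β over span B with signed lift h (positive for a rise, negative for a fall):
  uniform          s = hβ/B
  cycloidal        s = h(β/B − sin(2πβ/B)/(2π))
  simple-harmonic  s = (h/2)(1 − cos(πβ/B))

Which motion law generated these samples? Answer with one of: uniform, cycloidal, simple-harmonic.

candidates at β/B = r: uniform s = h·r (linear in β); cycloidal s = h·(r − sin(2πr)/(2π)); simple-harmonic s = (h/2)(1 − cos(πr))
β=18°: printed 2.4000 | uniform 2.4000, cycloidal 0.3399, simple-harmonic 0.8719
β=24°: printed 3.2000 | uniform 3.2000, cycloidal 0.7782, simple-harmonic 1.5279
β=30°: printed 4.0000 | uniform 4.0000, cycloidal 1.4535, simple-harmonic 2.3431
β=102°: printed 13.6000 | uniform 13.6000, cycloidal 15.6601, simple-harmonic 15.1281
only one law matches every sample → uniform

uniform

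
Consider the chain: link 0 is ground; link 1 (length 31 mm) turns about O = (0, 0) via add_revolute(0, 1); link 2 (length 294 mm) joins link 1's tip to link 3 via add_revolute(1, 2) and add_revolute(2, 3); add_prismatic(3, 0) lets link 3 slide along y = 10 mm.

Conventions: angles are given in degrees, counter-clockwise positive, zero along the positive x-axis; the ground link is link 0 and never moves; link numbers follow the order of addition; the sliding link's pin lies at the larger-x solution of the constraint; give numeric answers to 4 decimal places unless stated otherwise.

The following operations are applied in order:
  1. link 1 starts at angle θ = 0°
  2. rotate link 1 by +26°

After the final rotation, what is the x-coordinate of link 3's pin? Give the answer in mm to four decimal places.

geometry: r = 31 mm, L = 294 mm, e = 10 mm; θ starts at 0°
rotate link 1 by +26°: θ ← 0° +26° = 26°
crank pin P = (r cos θ, r sin θ) = (27.862615, 13.589506)
h = r sin θ − e = 13.589506 − 10 = 3.589506
x = r cos θ + √(L² − h²) = 27.862615 + 293.978087 = 321.840702

321.8407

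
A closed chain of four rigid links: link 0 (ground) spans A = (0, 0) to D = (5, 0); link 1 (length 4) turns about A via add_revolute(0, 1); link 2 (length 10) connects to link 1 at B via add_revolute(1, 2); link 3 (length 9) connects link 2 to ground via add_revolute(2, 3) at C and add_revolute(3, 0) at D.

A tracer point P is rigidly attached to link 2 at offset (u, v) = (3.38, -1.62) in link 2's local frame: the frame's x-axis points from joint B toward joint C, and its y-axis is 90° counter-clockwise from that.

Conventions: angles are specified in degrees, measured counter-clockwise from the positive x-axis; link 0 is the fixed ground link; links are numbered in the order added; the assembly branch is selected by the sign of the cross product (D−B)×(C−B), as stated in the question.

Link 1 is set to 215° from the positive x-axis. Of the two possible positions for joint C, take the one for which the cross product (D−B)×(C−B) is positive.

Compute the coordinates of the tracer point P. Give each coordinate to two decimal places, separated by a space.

A=(0,0), D=(5.00,0)
B = A + 4.00·(cos215°, sin215°) = (-3.2766, -2.2943)
|BD| = 8.5887
circle(B,10.00) ∩ circle(D,9.00): a=5.4005, h=8.4164
  candidates: C₊=(-0.3207,7.2588) cross=72.286; C₋=(4.1759,-8.9622) cross=-72.286
  branch + wants cross > 0 → take C=(-0.3207,7.2588) (cross=72.286)
ex = (C−B)/|BC| = (0.2956,0.9553); ey = (-0.9553,0.2956)
P = B + 3.38·ex + -1.62·ey = (-0.7299,0.4558)

-0.73 0.46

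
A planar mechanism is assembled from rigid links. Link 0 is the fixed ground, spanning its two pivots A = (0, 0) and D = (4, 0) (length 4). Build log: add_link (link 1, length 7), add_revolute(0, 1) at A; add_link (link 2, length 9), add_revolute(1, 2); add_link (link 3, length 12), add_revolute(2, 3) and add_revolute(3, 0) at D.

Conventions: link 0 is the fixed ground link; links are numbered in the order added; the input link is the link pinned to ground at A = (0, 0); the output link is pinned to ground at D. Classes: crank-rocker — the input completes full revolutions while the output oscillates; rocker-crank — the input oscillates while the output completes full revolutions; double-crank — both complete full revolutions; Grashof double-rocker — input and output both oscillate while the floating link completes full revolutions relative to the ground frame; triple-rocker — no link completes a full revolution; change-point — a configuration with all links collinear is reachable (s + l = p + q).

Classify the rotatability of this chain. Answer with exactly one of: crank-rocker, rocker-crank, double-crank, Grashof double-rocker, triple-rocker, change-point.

lengths: ground=4, input=7, coupler=9, output=12
sorted: s=4 (shortest), l=12 (longest), p+q=16
s + l = 16 vs p + q = 16
s + l = p + q → change-point (collinear configuration reachable)

change-point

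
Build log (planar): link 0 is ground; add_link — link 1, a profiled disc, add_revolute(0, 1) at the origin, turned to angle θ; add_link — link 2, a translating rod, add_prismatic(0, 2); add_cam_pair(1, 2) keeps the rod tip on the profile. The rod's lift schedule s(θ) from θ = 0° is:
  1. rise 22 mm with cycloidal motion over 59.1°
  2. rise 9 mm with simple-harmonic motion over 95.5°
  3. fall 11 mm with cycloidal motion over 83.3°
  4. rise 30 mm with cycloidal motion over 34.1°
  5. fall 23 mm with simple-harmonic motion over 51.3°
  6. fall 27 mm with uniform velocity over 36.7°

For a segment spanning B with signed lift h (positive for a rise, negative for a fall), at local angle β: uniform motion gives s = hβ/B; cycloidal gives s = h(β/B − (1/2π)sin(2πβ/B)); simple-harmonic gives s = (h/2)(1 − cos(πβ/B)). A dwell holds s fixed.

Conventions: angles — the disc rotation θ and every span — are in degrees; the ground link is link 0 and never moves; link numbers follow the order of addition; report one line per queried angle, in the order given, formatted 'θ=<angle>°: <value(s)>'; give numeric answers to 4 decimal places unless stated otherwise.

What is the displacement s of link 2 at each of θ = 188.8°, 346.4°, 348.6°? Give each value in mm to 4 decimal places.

seg 1 [0°–59.1°] cycloidal, h=22: full span → s += 22 → s = 22.0000
seg 2 [59.1°–154.6°] simple-harmonic, h=9: full span → s += 9 → s = 31.0000
seg 3 [154.6°–237.9°] cycloidal, h=-11: θ=188.8° here. β=34.2, B=83.3. -11·(0.4106 − sin(2π·0.4106)/(2π)) = -3.5834 → s = 27.4166
seg 3 [154.6°–237.9°] cycloidal, h=-11: full span → s += -11 → s = 20.0000
seg 4 [237.9°–272°] cycloidal, h=30: full span → s += 30 → s = 50.0000
seg 5 [272°–323.3°] simple-harmonic, h=-23: full span → s += -23 → s = 27.0000
seg 6 [323.3°–360°] uniform, h=-27: θ=346.4° here. β=23.1, B=36.7. -27·23.1/36.7 = -16.9946 → s = 10.0054
seg 6 [323.3°–360°] uniform, h=-27: θ=348.6° here. β=25.3, B=36.7. -27·25.3/36.7 = -18.6131 → s = 8.3869

θ=188.8°: 27.4166
θ=346.4°: 10.0054
θ=348.6°: 8.3869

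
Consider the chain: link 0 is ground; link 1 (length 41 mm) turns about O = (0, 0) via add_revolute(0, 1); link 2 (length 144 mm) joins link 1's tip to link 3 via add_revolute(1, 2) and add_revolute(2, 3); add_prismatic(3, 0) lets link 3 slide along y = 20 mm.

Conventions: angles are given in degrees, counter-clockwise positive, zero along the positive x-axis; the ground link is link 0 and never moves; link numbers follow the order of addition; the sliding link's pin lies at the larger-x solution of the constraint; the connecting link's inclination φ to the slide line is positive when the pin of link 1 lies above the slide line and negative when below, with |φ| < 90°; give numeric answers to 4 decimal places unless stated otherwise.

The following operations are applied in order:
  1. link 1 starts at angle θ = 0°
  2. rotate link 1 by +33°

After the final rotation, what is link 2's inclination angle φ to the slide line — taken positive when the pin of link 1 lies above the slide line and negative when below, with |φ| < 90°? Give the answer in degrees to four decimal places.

geometry: r = 41 mm, L = 144 mm, e = 20 mm; θ starts at 0°
rotate link 1 by +33°: θ ← 0° +33° = 33°
h = r sin θ − e = 22.330200 − 20 = 2.330200
sin φ = h / L = 2.330200 / 144 = 0.01618195
φ = arcsin(0.01618195) = 0.927198°

0.9272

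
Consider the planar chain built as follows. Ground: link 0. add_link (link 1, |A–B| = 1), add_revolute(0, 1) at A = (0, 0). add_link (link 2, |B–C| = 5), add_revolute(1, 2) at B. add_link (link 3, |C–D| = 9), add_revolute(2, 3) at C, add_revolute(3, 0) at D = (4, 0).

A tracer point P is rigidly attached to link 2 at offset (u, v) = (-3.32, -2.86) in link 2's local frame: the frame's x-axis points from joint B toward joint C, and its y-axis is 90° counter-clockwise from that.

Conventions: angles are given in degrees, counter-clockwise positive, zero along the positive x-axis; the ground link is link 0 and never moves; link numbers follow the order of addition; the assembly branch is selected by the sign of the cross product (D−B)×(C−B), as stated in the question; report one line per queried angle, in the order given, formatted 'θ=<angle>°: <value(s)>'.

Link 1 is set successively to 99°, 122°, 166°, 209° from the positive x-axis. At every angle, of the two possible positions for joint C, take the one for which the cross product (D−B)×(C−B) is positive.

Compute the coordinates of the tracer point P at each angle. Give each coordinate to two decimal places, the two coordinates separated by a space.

A=(0,0), D=(4.00,0)
θ=99°: B = A + 1.00·(cos99°, sin99°) = (-0.1564, 0.9877)
θ=99°: |BD| = 4.2722
θ=99°: circle(B,5.00) ∩ circle(D,9.00): a=-4.4180, h=2.3413
θ=99°:   candidates: C₊=(-3.9134,4.2870) cross=10.002; C₋=(-4.9960,-0.2688) cross=-10.002
θ=99°:   branch + wants cross > 0 → take C=(-3.9134,4.2870) (cross=10.002)
θ=99°: ex = (C−B)/|BC| = (-0.7514,0.6599); ey = (-0.6599,-0.7514)
θ=99°: P = B + -3.32·ex + -2.86·ey = (4.2254,0.9460)
θ=122°: B = A + 1.00·(cos122°, sin122°) = (-0.5299, 0.8480)
θ=122°: |BD| = 4.6086
θ=122°: circle(B,5.00) ∩ circle(D,9.00): a=-3.7713, h=3.2829
θ=122°:   candidates: C₊=(-3.6327,4.7689) cross=15.130; C₋=(-4.8409,-1.6848) cross=-15.130
θ=122°:   branch + wants cross > 0 → take C=(-3.6327,4.7689) (cross=15.130)
θ=122°: ex = (C−B)/|BC| = (-0.6206,0.7842); ey = (-0.7842,-0.6206)
θ=122°: P = B + -3.32·ex + -2.86·ey = (3.7730,0.0194)
θ=166°: B = A + 1.00·(cos166°, sin166°) = (-0.9703, 0.2419)
θ=166°: |BD| = 4.9762
θ=166°: circle(B,5.00) ∩ circle(D,9.00): a=-3.1387, h=3.8921
θ=166°:   candidates: C₊=(-3.9161,4.2820) cross=19.368; C₋=(-4.2945,-3.4930) cross=-19.368
θ=166°:   branch + wants cross > 0 → take C=(-3.9161,4.2820) (cross=19.368)
θ=166°: ex = (C−B)/|BC| = (-0.5892,0.8080); ey = (-0.8080,-0.5892)
θ=166°: P = B + -3.32·ex + -2.86·ey = (3.2966,-0.7557)
θ=209°: B = A + 1.00·(cos209°, sin209°) = (-0.8746, -0.4848)
θ=209°: |BD| = 4.8987
θ=209°: circle(B,5.00) ∩ circle(D,9.00): a=-3.2665, h=3.7855
θ=209°:   candidates: C₊=(-4.4997,2.9588) cross=18.544; C₋=(-3.7504,-4.5750) cross=-18.544
θ=209°:   branch + wants cross > 0 → take C=(-4.4997,2.9588) (cross=18.544)
θ=209°: ex = (C−B)/|BC| = (-0.7250,0.6887); ey = (-0.6887,-0.7250)
θ=209°: P = B + -3.32·ex + -2.86·ey = (3.5022,-0.6978)

θ=99°: 4.23 0.95
θ=122°: 3.77 0.02
θ=166°: 3.30 -0.76
θ=209°: 3.50 -0.70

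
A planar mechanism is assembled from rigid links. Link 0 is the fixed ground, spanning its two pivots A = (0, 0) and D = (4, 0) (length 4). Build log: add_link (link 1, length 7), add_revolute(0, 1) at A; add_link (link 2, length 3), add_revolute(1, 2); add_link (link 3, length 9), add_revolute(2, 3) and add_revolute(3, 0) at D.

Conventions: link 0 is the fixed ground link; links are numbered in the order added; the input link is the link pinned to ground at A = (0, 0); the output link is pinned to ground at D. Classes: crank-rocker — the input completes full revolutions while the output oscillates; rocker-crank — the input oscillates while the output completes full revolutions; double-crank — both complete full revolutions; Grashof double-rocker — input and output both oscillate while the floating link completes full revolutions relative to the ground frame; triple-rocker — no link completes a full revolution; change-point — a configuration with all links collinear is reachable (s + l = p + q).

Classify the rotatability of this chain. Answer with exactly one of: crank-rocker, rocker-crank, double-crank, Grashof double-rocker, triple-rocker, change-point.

lengths: ground=4, input=7, coupler=3, output=9
sorted: s=3 (shortest), l=9 (longest), p+q=11
s + l = 12 vs p + q = 11
s + l > p + q → non-Grashof → no link fully rotates → triple-rocker

triple-rocker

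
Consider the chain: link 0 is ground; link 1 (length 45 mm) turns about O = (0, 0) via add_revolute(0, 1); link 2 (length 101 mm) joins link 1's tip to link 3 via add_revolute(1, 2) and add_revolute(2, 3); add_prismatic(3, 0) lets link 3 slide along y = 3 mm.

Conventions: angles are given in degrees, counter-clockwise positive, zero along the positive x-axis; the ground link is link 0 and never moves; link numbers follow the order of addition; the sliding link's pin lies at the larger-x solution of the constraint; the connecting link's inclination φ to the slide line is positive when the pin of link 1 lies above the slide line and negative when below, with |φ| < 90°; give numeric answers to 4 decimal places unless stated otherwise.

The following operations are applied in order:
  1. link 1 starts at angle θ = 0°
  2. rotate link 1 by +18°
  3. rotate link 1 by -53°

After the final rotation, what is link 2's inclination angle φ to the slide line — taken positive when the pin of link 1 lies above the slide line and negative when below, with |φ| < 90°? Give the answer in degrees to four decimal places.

geometry: r = 45 mm, L = 101 mm, e = 3 mm; θ starts at 0°
rotate link 1 by +18°: θ ← 0° +18° = 18°
rotate link 1 by -53°: θ ← 18° -53° = -35°
h = r sin θ − e = -25.810940 − 3 = -28.810940
sin φ = h / L = -28.810940 / 101 = -0.28525683
φ = arcsin(-0.28525683) = -16.574201°

-16.5742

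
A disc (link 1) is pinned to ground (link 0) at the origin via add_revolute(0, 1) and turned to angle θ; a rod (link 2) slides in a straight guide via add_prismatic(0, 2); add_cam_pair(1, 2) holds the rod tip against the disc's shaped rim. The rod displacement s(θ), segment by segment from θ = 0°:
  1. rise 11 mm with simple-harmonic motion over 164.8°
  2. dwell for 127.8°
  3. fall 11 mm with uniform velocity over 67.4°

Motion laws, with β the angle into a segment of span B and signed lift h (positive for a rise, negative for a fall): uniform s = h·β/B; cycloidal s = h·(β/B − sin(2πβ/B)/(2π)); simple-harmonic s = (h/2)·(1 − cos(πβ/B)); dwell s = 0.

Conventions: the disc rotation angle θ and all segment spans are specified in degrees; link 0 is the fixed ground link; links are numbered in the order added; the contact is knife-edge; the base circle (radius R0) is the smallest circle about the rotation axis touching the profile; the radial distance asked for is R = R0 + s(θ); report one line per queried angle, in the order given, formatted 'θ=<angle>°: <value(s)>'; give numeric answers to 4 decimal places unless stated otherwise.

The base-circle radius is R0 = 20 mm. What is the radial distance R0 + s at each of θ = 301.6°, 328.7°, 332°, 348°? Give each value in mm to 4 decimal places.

segment 1 (0° to 164.8°, simple-harmonic, h = 11) is passed completely: s = 0.0000 + (11) = 11.0000
segment 2 (164.8° to 292.6°, dwell): s unchanged at 11.0000
θ = 301.6° falls in segment 3 (292.6° to 360°, uniform, h = -11): β = 301.6 − 292.6 = 9°, B = 67.4°; Δs = -11·9/67.4 = -1.4688; s = 11.0000 − 1.4688 = 9.5312
θ = 328.7° falls in segment 3 (292.6° to 360°, uniform, h = -11): β = 328.7 − 292.6 = 36.1°, B = 67.4°; Δs = -11·36.1/67.4 = -5.8917; s = 11.0000 − 5.8917 = 5.1083
θ = 332° falls in segment 3 (292.6° to 360°, uniform, h = -11): β = 332 − 292.6 = 39.4°, B = 67.4°; Δs = -11·39.4/67.4 = -6.4303; s = 11.0000 − 6.4303 = 4.5697
θ = 348° falls in segment 3 (292.6° to 360°, uniform, h = -11): β = 348 − 292.6 = 55.4°, B = 67.4°; Δs = -11·55.4/67.4 = -9.0415; s = 11.0000 − 9.0415 = 1.9585
θ=301.6°: R = R0 + s = 20 + 9.5312 = 29.5312
θ=328.7°: R = R0 + s = 20 + 5.1083 = 25.1083
θ=332°: R = R0 + s = 20 + 4.5697 = 24.5697
θ=348°: R = R0 + s = 20 + 1.9585 = 21.9585

θ=301.6°: 29.5312
θ=328.7°: 25.1083
θ=332°: 24.5697
θ=348°: 21.9585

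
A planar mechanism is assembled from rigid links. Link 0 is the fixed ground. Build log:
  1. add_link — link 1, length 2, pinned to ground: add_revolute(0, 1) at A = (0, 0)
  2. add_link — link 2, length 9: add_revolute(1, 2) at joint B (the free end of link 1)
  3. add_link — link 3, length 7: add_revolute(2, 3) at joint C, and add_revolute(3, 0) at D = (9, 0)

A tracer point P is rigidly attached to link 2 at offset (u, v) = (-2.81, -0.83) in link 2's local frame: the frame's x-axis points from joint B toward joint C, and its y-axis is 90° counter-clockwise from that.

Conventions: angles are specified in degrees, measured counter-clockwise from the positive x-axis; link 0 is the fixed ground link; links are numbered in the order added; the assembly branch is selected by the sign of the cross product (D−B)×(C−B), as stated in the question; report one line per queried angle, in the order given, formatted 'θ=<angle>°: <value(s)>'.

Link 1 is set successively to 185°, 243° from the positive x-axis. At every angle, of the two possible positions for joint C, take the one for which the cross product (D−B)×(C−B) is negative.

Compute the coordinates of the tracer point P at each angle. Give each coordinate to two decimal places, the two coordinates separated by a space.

A=(0,0), D=(9.00,0)
θ=185°: B = A + 2.00·(cos185°, sin185°) = (-1.9924, -0.1743)
θ=185°: |BD| = 10.9938
θ=185°: circle(B,9.00) ∩ circle(D,7.00): a=6.9523, h=5.7154
θ=185°:   candidates: C₊=(4.8684,5.6506) cross=62.834; C₋=(5.0496,-5.7788) cross=-62.834
θ=185°:   branch - wants cross < 0 → take C=(5.0496,-5.7788) (cross=-62.834)
θ=185°: ex = (C−B)/|BC| = (0.7824,-0.6227); ey = (0.6227,0.7824)
θ=185°: P = B + -2.81·ex + -0.83·ey = (-4.7079,0.9261)
θ=243°: B = A + 2.00·(cos243°, sin243°) = (-0.9080, -1.7820)
θ=243°: |BD| = 10.0670
θ=243°: circle(B,9.00) ∩ circle(D,7.00): a=6.6228, h=6.0941
θ=243°:   candidates: C₊=(4.5315,5.3882) cross=61.349; C₋=(6.6890,-6.6075) cross=-61.349
θ=243°:   branch - wants cross < 0 → take C=(6.6890,-6.6075) (cross=-61.349)
θ=243°: ex = (C−B)/|BC| = (0.8441,-0.5362); ey = (0.5362,0.8441)
θ=243°: P = B + -2.81·ex + -0.83·ey = (-3.7250,-0.9760)

θ=185°: -4.71 0.93
θ=243°: -3.72 -0.98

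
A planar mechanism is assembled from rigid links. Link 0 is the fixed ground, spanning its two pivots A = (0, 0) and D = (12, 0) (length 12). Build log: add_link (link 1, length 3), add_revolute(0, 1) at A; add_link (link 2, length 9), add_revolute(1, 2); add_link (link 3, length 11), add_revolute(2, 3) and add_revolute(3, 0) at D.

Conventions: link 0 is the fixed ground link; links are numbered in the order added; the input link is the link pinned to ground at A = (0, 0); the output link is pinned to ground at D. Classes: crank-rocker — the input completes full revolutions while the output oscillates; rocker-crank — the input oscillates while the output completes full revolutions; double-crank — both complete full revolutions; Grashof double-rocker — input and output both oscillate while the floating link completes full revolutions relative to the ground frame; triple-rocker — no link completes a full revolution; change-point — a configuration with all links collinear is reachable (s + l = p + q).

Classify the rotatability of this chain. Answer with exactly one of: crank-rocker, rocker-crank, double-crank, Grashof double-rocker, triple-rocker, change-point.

lengths: ground=12, input=3, coupler=9, output=11
sorted: s=3 (shortest), l=12 (longest), p+q=20
s + l = 15 vs p + q = 20
s + l < p + q (Grashof) with shortest = input link → crank-rocker

crank-rocker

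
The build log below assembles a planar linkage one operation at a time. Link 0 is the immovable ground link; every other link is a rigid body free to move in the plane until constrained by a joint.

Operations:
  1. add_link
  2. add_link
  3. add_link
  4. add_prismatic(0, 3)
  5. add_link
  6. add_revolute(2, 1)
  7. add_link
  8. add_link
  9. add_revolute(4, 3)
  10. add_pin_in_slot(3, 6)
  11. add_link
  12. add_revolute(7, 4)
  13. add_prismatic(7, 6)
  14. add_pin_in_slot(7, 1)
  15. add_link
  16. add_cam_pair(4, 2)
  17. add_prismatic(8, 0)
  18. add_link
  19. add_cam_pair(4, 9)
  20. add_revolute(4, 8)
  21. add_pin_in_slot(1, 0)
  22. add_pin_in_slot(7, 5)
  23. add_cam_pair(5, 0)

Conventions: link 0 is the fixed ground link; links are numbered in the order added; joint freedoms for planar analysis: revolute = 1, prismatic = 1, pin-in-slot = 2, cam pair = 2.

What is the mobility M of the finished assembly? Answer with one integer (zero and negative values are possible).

link 0 = ground. State L|J1|J2 = 1|0|0
+link1  2|0|0
+link2  3|0|0
+link3  4|0|0
P(0,3) f=1→J1  4|1|0
+link4  5|1|0
R(2,1) f=1→J1  5|2|0
+link5  6|2|0
+link6  7|2|0
R(4,3) f=1→J1  7|3|0
PS(3,6) f=2→J2  7|3|1
+link7  8|3|1
R(7,4) f=1→J1  8|4|1
P(7,6) f=1→J1  8|5|1
PS(7,1) f=2→J2  8|5|2
+link8  9|5|2
C(4,2) f=2→J2  9|5|3
P(8,0) f=1→J1  9|6|3
+link9  10|6|3
C(4,9) f=2→J2  10|6|4
R(4,8) f=1→J1  10|7|4
PS(1,0) f=2→J2  10|7|5
PS(7,5) f=2→J2  10|7|6
C(5,0) f=2→J2  10|7|7
M = 3(10−1)−2·7−7 = 27−14−7 = 6

M = 6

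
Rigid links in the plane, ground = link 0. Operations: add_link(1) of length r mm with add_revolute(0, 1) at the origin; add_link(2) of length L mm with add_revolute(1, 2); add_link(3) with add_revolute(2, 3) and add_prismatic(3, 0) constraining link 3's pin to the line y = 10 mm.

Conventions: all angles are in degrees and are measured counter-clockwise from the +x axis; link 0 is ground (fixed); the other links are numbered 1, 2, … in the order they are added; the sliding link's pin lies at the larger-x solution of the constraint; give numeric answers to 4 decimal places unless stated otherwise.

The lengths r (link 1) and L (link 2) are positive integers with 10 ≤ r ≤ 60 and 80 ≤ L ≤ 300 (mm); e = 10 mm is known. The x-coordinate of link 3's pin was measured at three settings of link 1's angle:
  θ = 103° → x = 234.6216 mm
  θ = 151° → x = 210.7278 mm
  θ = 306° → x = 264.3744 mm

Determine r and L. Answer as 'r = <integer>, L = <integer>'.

constraint per measurement: (x − r cos θ)² + (r sin θ − e)² = L²
subtracting the θ₁ and θ₂ equations cancels the r² and L² terms:
r = (x₁² − x₂²) / (2[(x₁cos θ₁ + e sin θ₁) − (x₂cos θ₂ + e sin θ₂)]) = 39.0001 → r = 39
L² = (x₁ − r cos θ₁)² + (r sin θ₁ − e)² = 60024.9999 → L = 245.0000 → L = 245
check at θ₃=306°: x = 264.3744 (printed 264.3744) ✓

r = 39, L = 245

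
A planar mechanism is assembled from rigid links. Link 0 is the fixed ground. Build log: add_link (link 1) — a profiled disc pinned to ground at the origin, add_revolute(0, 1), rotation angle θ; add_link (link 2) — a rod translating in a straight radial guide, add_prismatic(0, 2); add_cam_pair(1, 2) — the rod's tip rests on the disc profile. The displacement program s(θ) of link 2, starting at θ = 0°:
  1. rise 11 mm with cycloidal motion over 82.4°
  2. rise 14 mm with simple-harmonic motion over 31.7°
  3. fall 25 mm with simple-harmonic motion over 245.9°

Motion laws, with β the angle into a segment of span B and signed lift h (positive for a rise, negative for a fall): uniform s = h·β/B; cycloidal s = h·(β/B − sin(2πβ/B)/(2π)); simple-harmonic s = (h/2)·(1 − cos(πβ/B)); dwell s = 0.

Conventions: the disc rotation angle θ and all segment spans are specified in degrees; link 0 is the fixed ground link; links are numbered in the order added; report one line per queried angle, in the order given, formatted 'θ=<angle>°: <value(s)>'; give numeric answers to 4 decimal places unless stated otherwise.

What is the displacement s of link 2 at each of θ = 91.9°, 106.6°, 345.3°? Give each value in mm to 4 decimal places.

seg 1 [0°–82.4°] cycloidal, h=11: full span → s += 11 → s = 11.0000
seg 2 [82.4°–114.1°] simple-harmonic, h=14: θ=91.9° here. β=9.5, B=31.7. 14/2·(1 − cos(π·0.2997)) = 2.8799 → s = 13.8799
seg 2 [82.4°–114.1°] simple-harmonic, h=14: θ=106.6° here. β=24.2, B=31.7. 14/2·(1 − cos(π·0.7634)) = 12.1538 → s = 23.1538
seg 2 [82.4°–114.1°] simple-harmonic, h=14: full span → s += 14 → s = 25.0000
seg 3 [114.1°–360°] simple-harmonic, h=-25: θ=345.3° here. β=231.2, B=245.9. -25/2·(1 − cos(π·0.9402)) = -24.7802 → s = 0.2198

θ=91.9°: 13.8799
θ=106.6°: 23.1538
θ=345.3°: 0.2198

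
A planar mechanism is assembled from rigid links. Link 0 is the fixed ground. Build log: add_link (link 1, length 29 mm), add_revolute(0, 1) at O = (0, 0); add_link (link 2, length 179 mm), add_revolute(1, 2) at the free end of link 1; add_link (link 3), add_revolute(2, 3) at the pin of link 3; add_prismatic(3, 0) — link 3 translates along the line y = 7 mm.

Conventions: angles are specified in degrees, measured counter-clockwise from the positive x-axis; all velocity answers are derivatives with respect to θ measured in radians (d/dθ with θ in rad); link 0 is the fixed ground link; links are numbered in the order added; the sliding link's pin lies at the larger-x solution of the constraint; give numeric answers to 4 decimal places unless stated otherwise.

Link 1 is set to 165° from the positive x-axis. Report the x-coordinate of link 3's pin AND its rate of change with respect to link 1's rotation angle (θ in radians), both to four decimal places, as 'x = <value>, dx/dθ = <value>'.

geometry: r = 29 mm, L = 179 mm, e = 7 mm
crank pin P = (r cos θ, r sin θ) = (-28.011849, 7.505752)
h = r sin θ − e = 7.505752 − 7 = 0.505752
x = r cos θ + √(L² − h²) = -28.011849 + 178.999286 = 150.987437
dx/dθ = −r sin θ − h·r cos θ/√(L² − h²) (θ in radians; h = 0.505752) = -7.426606

x = 150.9874, dx/dθ = -7.4266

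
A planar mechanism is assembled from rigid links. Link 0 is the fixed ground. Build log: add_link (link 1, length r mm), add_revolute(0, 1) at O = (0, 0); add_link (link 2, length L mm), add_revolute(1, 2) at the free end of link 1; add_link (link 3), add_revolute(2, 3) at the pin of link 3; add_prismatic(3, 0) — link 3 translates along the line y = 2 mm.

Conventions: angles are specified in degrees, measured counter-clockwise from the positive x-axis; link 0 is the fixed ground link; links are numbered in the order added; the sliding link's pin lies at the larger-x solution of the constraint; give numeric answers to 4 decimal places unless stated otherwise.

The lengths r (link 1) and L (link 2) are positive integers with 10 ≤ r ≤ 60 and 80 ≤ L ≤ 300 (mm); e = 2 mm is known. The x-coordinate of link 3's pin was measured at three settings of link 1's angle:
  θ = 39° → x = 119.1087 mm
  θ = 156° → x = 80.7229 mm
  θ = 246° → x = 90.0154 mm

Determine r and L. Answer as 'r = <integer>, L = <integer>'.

constraint per measurement: (x − r cos θ)² + (r sin θ − e)² = L²
subtracting the θ₁ and θ₂ equations cancels the r² and L² terms:
r = (x₁² − x₂²) / (2[(x₁cos θ₁ + e sin θ₁) − (x₂cos θ₂ + e sin θ₂)]) = 23.0000 → r = 23
L² = (x₁ − r cos θ₁)² + (r sin θ₁ − e)² = 10404.0021 → L = 102.0000 → L = 102
check at θ₃=246°: x = 90.0154 (printed 90.0154) ✓

r = 23, L = 102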